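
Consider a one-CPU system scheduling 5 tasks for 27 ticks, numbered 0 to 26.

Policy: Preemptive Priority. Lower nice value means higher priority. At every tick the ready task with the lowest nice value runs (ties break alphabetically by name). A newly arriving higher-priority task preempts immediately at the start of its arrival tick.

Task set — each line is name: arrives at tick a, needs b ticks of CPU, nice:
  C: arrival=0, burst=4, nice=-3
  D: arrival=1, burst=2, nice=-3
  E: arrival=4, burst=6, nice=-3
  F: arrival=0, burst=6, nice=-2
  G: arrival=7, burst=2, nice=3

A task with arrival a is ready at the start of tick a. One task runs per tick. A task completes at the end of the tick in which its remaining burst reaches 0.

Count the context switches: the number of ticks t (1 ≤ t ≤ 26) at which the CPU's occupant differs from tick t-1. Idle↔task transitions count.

context switches = 5

t=0: ready={C,F} → run C
t=1: ready={C,D,F} → run C
t=2: ready={C,D,F} → run C
t=3: ready={C,D,F} → run C
t=4: ready={D,E,F} → run D
t=5: ready={D,E,F} → run D
t=6: ready={E,F} → run E
t=7: ready={E,F,G} → run E
t=8: ready={E,F,G} → run E
t=9: ready={E,F,G} → run E
t=10: ready={E,F,G} → run E
t=11: ready={E,F,G} → run E
t=12: ready={F,G} → run F
t=13: ready={F,G} → run F
t=14: ready={F,G} → run F
t=15: ready={F,G} → run F
t=16: ready={F,G} → run F
t=17: ready={F,G} → run F
t=18: ready={G} → run G
t=19: ready={G} → run G
t=20: (idle)
t=21: (idle)
t=22: (idle)
t=23: (idle)
t=24: (idle)
t=25: (idle)
t=26: (idle)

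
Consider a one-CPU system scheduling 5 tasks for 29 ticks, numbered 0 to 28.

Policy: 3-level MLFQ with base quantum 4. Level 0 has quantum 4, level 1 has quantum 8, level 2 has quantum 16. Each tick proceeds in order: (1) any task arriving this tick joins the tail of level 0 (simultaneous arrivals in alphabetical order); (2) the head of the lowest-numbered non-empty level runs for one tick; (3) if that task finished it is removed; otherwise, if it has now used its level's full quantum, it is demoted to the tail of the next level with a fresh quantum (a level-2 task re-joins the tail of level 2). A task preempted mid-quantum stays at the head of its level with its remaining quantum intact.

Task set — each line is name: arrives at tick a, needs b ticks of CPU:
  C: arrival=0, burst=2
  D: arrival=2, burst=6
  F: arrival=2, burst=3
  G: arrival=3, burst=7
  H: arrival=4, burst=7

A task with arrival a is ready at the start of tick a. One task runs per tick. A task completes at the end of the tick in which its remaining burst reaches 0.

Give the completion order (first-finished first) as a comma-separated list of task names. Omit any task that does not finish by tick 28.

t=0: L0/L1/L2 = C/-/- → run C
t=1: L0/L1/L2 = C/-/- → run C
t=2: L0/L1/L2 = DF/-/- → run D
t=3: L0/L1/L2 = DFG/-/- → run D
t=4: L0/L1/L2 = DFGH/-/- → run D
t=5: L0/L1/L2 = DFGH/-/- → run D
t=6: L0/L1/L2 = FGH/D/- → run F
t=7: L0/L1/L2 = FGH/D/- → run F
t=8: L0/L1/L2 = FGH/D/- → run F
t=9: L0/L1/L2 = GH/D/- → run G
t=10: L0/L1/L2 = GH/D/- → run G
t=11: L0/L1/L2 = GH/D/- → run G
t=12: L0/L1/L2 = GH/D/- → run G
t=13: L0/L1/L2 = H/DG/- → run H
t=14: L0/L1/L2 = H/DG/- → run H
t=15: L0/L1/L2 = H/DG/- → run H
t=16: L0/L1/L2 = H/DG/- → run H
t=17: L0/L1/L2 = -/DGH/- → run D
t=18: L0/L1/L2 = -/DGH/- → run D
t=19: L0/L1/L2 = -/GH/- → run G
t=20: L0/L1/L2 = -/GH/- → run G
t=21: L0/L1/L2 = -/GH/- → run G
t=22: L0/L1/L2 = -/H/- → run H
t=23: L0/L1/L2 = -/H/- → run H
t=24: L0/L1/L2 = -/H/- → run H
t=25: (idle)
t=26: (idle)
t=27: (idle)
t=28: (idle)

completion order = C, F, D, G, H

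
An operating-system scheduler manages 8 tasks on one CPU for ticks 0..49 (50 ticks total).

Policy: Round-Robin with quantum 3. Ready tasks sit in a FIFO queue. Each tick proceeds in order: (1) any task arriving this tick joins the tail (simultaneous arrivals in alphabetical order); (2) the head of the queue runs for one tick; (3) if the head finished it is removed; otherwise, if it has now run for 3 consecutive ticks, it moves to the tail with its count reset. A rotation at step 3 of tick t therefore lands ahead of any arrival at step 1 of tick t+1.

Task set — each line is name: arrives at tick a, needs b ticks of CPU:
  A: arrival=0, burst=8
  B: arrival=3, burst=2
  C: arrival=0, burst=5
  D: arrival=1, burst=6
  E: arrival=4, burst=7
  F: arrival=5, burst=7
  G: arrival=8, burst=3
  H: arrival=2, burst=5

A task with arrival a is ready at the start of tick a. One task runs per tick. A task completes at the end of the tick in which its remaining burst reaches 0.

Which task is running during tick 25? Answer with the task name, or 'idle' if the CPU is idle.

t=0: queue=[A,C] q_used=0 → run A
t=1: queue=[A,C,D] q_used=1 → run A
t=2: queue=[A,C,D,H] q_used=2 → run A
t=3: queue=[C,D,H,A,B] q_used=0 → run C
t=4: queue=[C,D,H,A,B,E] q_used=1 → run C
t=5: queue=[C,D,H,A,B,E,F] q_used=2 → run C
t=6: queue=[D,H,A,B,E,F,C] q_used=0 → run D
t=7: queue=[D,H,A,B,E,F,C] q_used=1 → run D
t=8: queue=[D,H,A,B,E,F,C,G] q_used=2 → run D
t=9: queue=[H,A,B,E,F,C,G,D] q_used=0 → run H
t=10: queue=[H,A,B,E,F,C,G,D] q_used=1 → run H
t=11: queue=[H,A,B,E,F,C,G,D] q_used=2 → run H
t=12: queue=[A,B,E,F,C,G,D,H] q_used=0 → run A
t=13: queue=[A,B,E,F,C,G,D,H] q_used=1 → run A
t=14: queue=[A,B,E,F,C,G,D,H] q_used=2 → run A
t=15: queue=[B,E,F,C,G,D,H,A] q_used=0 → run B
t=16: queue=[B,E,F,C,G,D,H,A] q_used=1 → run B
t=17: queue=[E,F,C,G,D,H,A] q_used=0 → run E
t=18: queue=[E,F,C,G,D,H,A] q_used=1 → run E
t=19: queue=[E,F,C,G,D,H,A] q_used=2 → run E
t=20: queue=[F,C,G,D,H,A,E] q_used=0 → run F
t=21: queue=[F,C,G,D,H,A,E] q_used=1 → run F
t=22: queue=[F,C,G,D,H,A,E] q_used=2 → run F
t=23: queue=[C,G,D,H,A,E,F] q_used=0 → run C
t=24: queue=[C,G,D,H,A,E,F] q_used=1 → run C
t=25: queue=[G,D,H,A,E,F] q_used=0 → run G
t=26: queue=[G,D,H,A,E,F] q_used=1 → run G
t=27: queue=[G,D,H,A,E,F] q_used=2 → run G
t=28: queue=[D,H,A,E,F] q_used=0 → run D
t=29: queue=[D,H,A,E,F] q_used=1 → run D
t=30: queue=[D,H,A,E,F] q_used=2 → run D
t=31: queue=[H,A,E,F] q_used=0 → run H
t=32: queue=[H,A,E,F] q_used=1 → run H
t=33: queue=[A,E,F] q_used=0 → run A
t=34: queue=[A,E,F] q_used=1 → run A
t=35: queue=[E,F] q_used=0 → run E
t=36: queue=[E,F] q_used=1 → run E
t=37: queue=[E,F] q_used=2 → run E
t=38: queue=[F,E] q_used=0 → run F
t=39: queue=[F,E] q_used=1 → run F
t=40: queue=[F,E] q_used=2 → run F
t=41: queue=[E,F] q_used=0 → run E
t=42: queue=[F] q_used=0 → run F
t=43: (idle)
t=44: (idle)
t=45: (idle)
t=46: (idle)
t=47: (idle)
t=48: (idle)
t=49: (idle)

running at tick 25 = G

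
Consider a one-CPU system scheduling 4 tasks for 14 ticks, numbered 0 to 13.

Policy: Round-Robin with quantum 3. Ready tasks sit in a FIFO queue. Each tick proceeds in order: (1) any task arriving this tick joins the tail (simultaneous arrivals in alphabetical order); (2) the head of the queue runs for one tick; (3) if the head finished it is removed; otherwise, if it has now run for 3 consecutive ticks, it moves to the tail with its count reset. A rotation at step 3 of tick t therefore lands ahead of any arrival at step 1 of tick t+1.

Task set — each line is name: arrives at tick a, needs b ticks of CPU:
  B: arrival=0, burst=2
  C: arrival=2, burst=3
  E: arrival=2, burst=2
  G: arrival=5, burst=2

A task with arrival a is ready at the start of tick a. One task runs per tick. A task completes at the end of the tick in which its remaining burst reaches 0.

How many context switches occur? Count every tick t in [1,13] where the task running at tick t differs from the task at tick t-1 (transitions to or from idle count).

t=0: queue=[B] q_used=0 → run B
t=1: queue=[B] q_used=1 → run B
t=2: queue=[C,E] q_used=0 → run C
t=3: queue=[C,E] q_used=1 → run C
t=4: queue=[C,E] q_used=2 → run C
t=5: queue=[E,G] q_used=0 → run E
t=6: queue=[E,G] q_used=1 → run E
t=7: queue=[G] q_used=0 → run G
t=8: queue=[G] q_used=1 → run G
t=9: (idle)
t=10: (idle)
t=11: (idle)
t=12: (idle)
t=13: (idle)

context switches = 4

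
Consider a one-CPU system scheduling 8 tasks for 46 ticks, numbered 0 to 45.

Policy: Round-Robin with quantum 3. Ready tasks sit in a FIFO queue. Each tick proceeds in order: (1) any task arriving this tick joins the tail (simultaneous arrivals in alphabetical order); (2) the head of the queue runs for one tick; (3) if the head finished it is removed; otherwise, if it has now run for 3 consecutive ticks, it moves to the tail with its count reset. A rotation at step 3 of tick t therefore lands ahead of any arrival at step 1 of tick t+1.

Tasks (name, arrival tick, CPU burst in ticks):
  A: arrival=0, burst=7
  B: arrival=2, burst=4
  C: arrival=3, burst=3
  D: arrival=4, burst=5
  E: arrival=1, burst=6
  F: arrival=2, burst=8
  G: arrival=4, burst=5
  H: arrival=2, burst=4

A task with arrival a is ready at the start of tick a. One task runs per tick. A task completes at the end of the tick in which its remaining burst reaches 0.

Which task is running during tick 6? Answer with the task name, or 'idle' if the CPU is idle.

t=0: queue=[A] q_used=0 → run A
t=1: queue=[A,E] q_used=1 → run A
t=2: queue=[A,E,B,F,H] q_used=2 → run A
t=3: queue=[E,B,F,H,A,C] q_used=0 → run E
t=4: queue=[E,B,F,H,A,C,D,G] q_used=1 → run E
t=5: queue=[E,B,F,H,A,C,D,G] q_used=2 → run E
t=6: queue=[B,F,H,A,C,D,G,E] q_used=0 → run B
t=7: queue=[B,F,H,A,C,D,G,E] q_used=1 → run B
t=8: queue=[B,F,H,A,C,D,G,E] q_used=2 → run B
t=9: queue=[F,H,A,C,D,G,E,B] q_used=0 → run F
t=10: queue=[F,H,A,C,D,G,E,B] q_used=1 → run F
t=11: queue=[F,H,A,C,D,G,E,B] q_used=2 → run F
t=12: queue=[H,A,C,D,G,E,B,F] q_used=0 → run H
t=13: queue=[H,A,C,D,G,E,B,F] q_used=1 → run H
t=14: queue=[H,A,C,D,G,E,B,F] q_used=2 → run H
t=15: queue=[A,C,D,G,E,B,F,H] q_used=0 → run A
t=16: queue=[A,C,D,G,E,B,F,H] q_used=1 → run A
t=17: queue=[A,C,D,G,E,B,F,H] q_used=2 → run A
t=18: queue=[C,D,G,E,B,F,H,A] q_used=0 → run C
t=19: queue=[C,D,G,E,B,F,H,A] q_used=1 → run C
t=20: queue=[C,D,G,E,B,F,H,A] q_used=2 → run C
t=21: queue=[D,G,E,B,F,H,A] q_used=0 → run D
t=22: queue=[D,G,E,B,F,H,A] q_used=1 → run D
t=23: queue=[D,G,E,B,F,H,A] q_used=2 → run D
t=24: queue=[G,E,B,F,H,A,D] q_used=0 → run G
t=25: queue=[G,E,B,F,H,A,D] q_used=1 → run G
t=26: queue=[G,E,B,F,H,A,D] q_used=2 → run G
t=27: queue=[E,B,F,H,A,D,G] q_used=0 → run E
t=28: queue=[E,B,F,H,A,D,G] q_used=1 → run E
t=29: queue=[E,B,F,H,A,D,G] q_used=2 → run E
t=30: queue=[B,F,H,A,D,G] q_used=0 → run B
t=31: queue=[F,H,A,D,G] q_used=0 → run F
t=32: queue=[F,H,A,D,G] q_used=1 → run F
t=33: queue=[F,H,A,D,G] q_used=2 → run F
t=34: queue=[H,A,D,G,F] q_used=0 → run H
t=35: queue=[A,D,G,F] q_used=0 → run A
t=36: queue=[D,G,F] q_used=0 → run D
t=37: queue=[D,G,F] q_used=1 → run D
t=38: queue=[G,F] q_used=0 → run G
t=39: queue=[G,F] q_used=1 → run G
t=40: queue=[F] q_used=0 → run F
t=41: queue=[F] q_used=1 → run F
t=42: (idle)
t=43: (idle)
t=44: (idle)
t=45: (idle)

running at tick 6 = B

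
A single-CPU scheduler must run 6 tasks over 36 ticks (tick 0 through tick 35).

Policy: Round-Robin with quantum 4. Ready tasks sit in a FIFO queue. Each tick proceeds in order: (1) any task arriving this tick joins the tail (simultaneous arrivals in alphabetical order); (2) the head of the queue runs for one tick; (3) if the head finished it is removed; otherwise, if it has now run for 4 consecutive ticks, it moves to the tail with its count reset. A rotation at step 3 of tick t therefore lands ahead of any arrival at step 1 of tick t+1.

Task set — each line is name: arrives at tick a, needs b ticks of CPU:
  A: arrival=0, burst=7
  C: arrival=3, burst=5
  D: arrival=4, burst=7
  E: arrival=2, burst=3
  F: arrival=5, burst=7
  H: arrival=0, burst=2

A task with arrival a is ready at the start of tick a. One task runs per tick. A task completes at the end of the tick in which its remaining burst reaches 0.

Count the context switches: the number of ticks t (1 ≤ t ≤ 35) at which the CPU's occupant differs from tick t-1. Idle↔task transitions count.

t=0: queue=[A,H] q_used=0 → run A
t=1: queue=[A,H] q_used=1 → run A
t=2: queue=[A,H,E] q_used=2 → run A
t=3: queue=[A,H,E,C] q_used=3 → run A
t=4: queue=[H,E,C,A,D] q_used=0 → run H
t=5: queue=[H,E,C,A,D,F] q_used=1 → run H
t=6: queue=[E,C,A,D,F] q_used=0 → run E
t=7: queue=[E,C,A,D,F] q_used=1 → run E
t=8: queue=[E,C,A,D,F] q_used=2 → run E
t=9: queue=[C,A,D,F] q_used=0 → run C
t=10: queue=[C,A,D,F] q_used=1 → run C
t=11: queue=[C,A,D,F] q_used=2 → run C
t=12: queue=[C,A,D,F] q_used=3 → run C
t=13: queue=[A,D,F,C] q_used=0 → run A
t=14: queue=[A,D,F,C] q_used=1 → run A
t=15: queue=[A,D,F,C] q_used=2 → run A
t=16: queue=[D,F,C] q_used=0 → run D
t=17: queue=[D,F,C] q_used=1 → run D
t=18: queue=[D,F,C] q_used=2 → run D
t=19: queue=[D,F,C] q_used=3 → run D
t=20: queue=[F,C,D] q_used=0 → run F
t=21: queue=[F,C,D] q_used=1 → run F
t=22: queue=[F,C,D] q_used=2 → run F
t=23: queue=[F,C,D] q_used=3 → run F
t=24: queue=[C,D,F] q_used=0 → run C
t=25: queue=[D,F] q_used=0 → run D
t=26: queue=[D,F] q_used=1 → run D
t=27: queue=[D,F] q_used=2 → run D
t=28: queue=[F] q_used=0 → run F
t=29: queue=[F] q_used=1 → run F
t=30: queue=[F] q_used=2 → run F
t=31: (idle)
t=32: (idle)
t=33: (idle)
t=34: (idle)
t=35: (idle)

context switches = 10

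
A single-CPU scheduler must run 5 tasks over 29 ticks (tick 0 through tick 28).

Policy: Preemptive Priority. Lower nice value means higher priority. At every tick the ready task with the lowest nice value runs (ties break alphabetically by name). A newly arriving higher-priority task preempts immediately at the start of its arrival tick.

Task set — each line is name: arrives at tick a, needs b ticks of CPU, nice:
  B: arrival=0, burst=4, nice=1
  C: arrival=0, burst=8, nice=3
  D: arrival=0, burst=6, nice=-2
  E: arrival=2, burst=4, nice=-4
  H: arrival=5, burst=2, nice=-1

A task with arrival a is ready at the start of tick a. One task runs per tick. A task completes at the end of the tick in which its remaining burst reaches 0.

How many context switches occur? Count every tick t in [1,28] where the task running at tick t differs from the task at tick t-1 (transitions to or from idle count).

context switches = 6

t=0: ready={B,C,D} → run D
t=1: ready={B,C,D} → run D
t=2: ready={B,C,D,E} → run E
t=3: ready={B,C,D,E} → run E
t=4: ready={B,C,D,E} → run E
t=5: ready={B,C,D,E,H} → run E
t=6: ready={B,C,D,H} → run D
t=7: ready={B,C,D,H} → run D
t=8: ready={B,C,D,H} → run D
t=9: ready={B,C,D,H} → run D
t=10: ready={B,C,H} → run H
t=11: ready={B,C,H} → run H
t=12: ready={B,C} → run B
t=13: ready={B,C} → run B
t=14: ready={B,C} → run B
t=15: ready={B,C} → run B
t=16: ready={C} → run C
t=17: ready={C} → run C
t=18: ready={C} → run C
t=19: ready={C} → run C
t=20: ready={C} → run C
t=21: ready={C} → run C
t=22: ready={C} → run C
t=23: ready={C} → run C
t=24: (idle)
t=25: (idle)
t=26: (idle)
t=27: (idle)
t=28: (idle)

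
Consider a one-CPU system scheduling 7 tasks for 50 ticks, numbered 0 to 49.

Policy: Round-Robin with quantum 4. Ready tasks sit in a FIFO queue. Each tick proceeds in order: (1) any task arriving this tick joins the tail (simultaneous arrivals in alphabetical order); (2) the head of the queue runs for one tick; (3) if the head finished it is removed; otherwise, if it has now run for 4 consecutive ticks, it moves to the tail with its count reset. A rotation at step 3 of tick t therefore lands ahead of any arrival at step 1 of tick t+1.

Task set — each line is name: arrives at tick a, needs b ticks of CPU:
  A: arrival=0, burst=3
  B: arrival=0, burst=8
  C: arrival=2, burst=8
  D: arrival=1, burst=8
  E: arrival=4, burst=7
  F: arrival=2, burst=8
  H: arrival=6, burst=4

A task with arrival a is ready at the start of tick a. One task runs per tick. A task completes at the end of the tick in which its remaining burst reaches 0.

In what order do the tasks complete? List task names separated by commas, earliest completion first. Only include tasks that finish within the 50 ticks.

completion order = A, H, B, D, C, F, E

t=0: queue=[A,B] q_used=0 → run A
t=1: queue=[A,B,D] q_used=1 → run A
t=2: queue=[A,B,D,C,F] q_used=2 → run A
t=3: queue=[B,D,C,F] q_used=0 → run B
t=4: queue=[B,D,C,F,E] q_used=1 → run B
t=5: queue=[B,D,C,F,E] q_used=2 → run B
t=6: queue=[B,D,C,F,E,H] q_used=3 → run B
t=7: queue=[D,C,F,E,H,B] q_used=0 → run D
t=8: queue=[D,C,F,E,H,B] q_used=1 → run D
t=9: queue=[D,C,F,E,H,B] q_used=2 → run D
t=10: queue=[D,C,F,E,H,B] q_used=3 → run D
t=11: queue=[C,F,E,H,B,D] q_used=0 → run C
t=12: queue=[C,F,E,H,B,D] q_used=1 → run C
t=13: queue=[C,F,E,H,B,D] q_used=2 → run C
t=14: queue=[C,F,E,H,B,D] q_used=3 → run C
t=15: queue=[F,E,H,B,D,C] q_used=0 → run F
t=16: queue=[F,E,H,B,D,C] q_used=1 → run F
t=17: queue=[F,E,H,B,D,C] q_used=2 → run F
t=18: queue=[F,E,H,B,D,C] q_used=3 → run F
t=19: queue=[E,H,B,D,C,F] q_used=0 → run E
t=20: queue=[E,H,B,D,C,F] q_used=1 → run E
t=21: queue=[E,H,B,D,C,F] q_used=2 → run E
t=22: queue=[E,H,B,D,C,F] q_used=3 → run E
t=23: queue=[H,B,D,C,F,E] q_used=0 → run H
t=24: queue=[H,B,D,C,F,E] q_used=1 → run H
t=25: queue=[H,B,D,C,F,E] q_used=2 → run H
t=26: queue=[H,B,D,C,F,E] q_used=3 → run H
t=27: queue=[B,D,C,F,E] q_used=0 → run B
t=28: queue=[B,D,C,F,E] q_used=1 → run B
t=29: queue=[B,D,C,F,E] q_used=2 → run B
t=30: queue=[B,D,C,F,E] q_used=3 → run B
t=31: queue=[D,C,F,E] q_used=0 → run D
t=32: queue=[D,C,F,E] q_used=1 → run D
t=33: queue=[D,C,F,E] q_used=2 → run D
t=34: queue=[D,C,F,E] q_used=3 → run D
t=35: queue=[C,F,E] q_used=0 → run C
t=36: queue=[C,F,E] q_used=1 → run C
t=37: queue=[C,F,E] q_used=2 → run C
t=38: queue=[C,F,E] q_used=3 → run C
t=39: queue=[F,E] q_used=0 → run F
t=40: queue=[F,E] q_used=1 → run F
t=41: queue=[F,E] q_used=2 → run F
t=42: queue=[F,E] q_used=3 → run F
t=43: queue=[E] q_used=0 → run E
t=44: queue=[E] q_used=1 → run E
t=45: queue=[E] q_used=2 → run E
t=46: (idle)
t=47: (idle)
t=48: (idle)
t=49: (idle)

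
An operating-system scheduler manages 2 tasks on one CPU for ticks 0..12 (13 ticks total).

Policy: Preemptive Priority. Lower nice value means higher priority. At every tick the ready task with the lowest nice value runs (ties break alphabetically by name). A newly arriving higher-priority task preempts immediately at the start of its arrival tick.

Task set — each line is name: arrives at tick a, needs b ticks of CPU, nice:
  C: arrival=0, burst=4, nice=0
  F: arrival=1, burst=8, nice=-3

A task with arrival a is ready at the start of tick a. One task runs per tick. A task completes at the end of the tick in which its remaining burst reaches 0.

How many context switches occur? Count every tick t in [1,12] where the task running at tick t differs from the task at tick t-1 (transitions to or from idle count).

context switches = 3

t=0: ready={C} → run C
t=1: ready={C,F} → run F
t=2: ready={C,F} → run F
t=3: ready={C,F} → run F
t=4: ready={C,F} → run F
t=5: ready={C,F} → run F
t=6: ready={C,F} → run F
t=7: ready={C,F} → run F
t=8: ready={C,F} → run F
t=9: ready={C} → run C
t=10: ready={C} → run C
t=11: ready={C} → run C
t=12: (idle)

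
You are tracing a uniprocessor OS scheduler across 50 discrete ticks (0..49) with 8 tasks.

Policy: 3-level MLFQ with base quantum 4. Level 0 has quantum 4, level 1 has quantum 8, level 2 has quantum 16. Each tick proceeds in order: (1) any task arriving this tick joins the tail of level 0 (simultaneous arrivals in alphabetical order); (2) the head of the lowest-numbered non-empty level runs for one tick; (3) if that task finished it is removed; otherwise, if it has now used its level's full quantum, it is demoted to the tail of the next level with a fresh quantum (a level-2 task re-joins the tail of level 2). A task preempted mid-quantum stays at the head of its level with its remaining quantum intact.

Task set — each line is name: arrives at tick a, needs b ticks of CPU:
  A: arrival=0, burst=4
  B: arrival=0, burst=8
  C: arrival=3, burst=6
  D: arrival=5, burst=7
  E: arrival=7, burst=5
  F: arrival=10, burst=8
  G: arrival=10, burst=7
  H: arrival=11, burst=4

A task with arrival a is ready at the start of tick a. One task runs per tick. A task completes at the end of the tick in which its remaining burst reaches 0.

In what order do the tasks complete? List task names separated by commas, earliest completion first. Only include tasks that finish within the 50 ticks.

completion order = A, H, B, C, D, E, F, G

t=0: L0/L1/L2 = AB/-/- → run A
t=1: L0/L1/L2 = AB/-/- → run A
t=2: L0/L1/L2 = AB/-/- → run A
t=3: L0/L1/L2 = ABC/-/- → run A
t=4: L0/L1/L2 = BC/-/- → run B
t=5: L0/L1/L2 = BCD/-/- → run B
t=6: L0/L1/L2 = BCD/-/- → run B
t=7: L0/L1/L2 = BCDE/-/- → run B
t=8: L0/L1/L2 = CDE/B/- → run C
t=9: L0/L1/L2 = CDE/B/- → run C
t=10: L0/L1/L2 = CDEFG/B/- → run C
t=11: L0/L1/L2 = CDEFGH/B/- → run C
t=12: L0/L1/L2 = DEFGH/BC/- → run D
t=13: L0/L1/L2 = DEFGH/BC/- → run D
t=14: L0/L1/L2 = DEFGH/BC/- → run D
t=15: L0/L1/L2 = DEFGH/BC/- → run D
t=16: L0/L1/L2 = EFGH/BCD/- → run E
t=17: L0/L1/L2 = EFGH/BCD/- → run E
t=18: L0/L1/L2 = EFGH/BCD/- → run E
t=19: L0/L1/L2 = EFGH/BCD/- → run E
t=20: L0/L1/L2 = FGH/BCDE/- → run F
t=21: L0/L1/L2 = FGH/BCDE/- → run F
t=22: L0/L1/L2 = FGH/BCDE/- → run F
t=23: L0/L1/L2 = FGH/BCDE/- → run F
t=24: L0/L1/L2 = GH/BCDEF/- → run G
t=25: L0/L1/L2 = GH/BCDEF/- → run G
t=26: L0/L1/L2 = GH/BCDEF/- → run G
t=27: L0/L1/L2 = GH/BCDEF/- → run G
t=28: L0/L1/L2 = H/BCDEFG/- → run H
t=29: L0/L1/L2 = H/BCDEFG/- → run H
t=30: L0/L1/L2 = H/BCDEFG/- → run H
t=31: L0/L1/L2 = H/BCDEFG/- → run H
t=32: L0/L1/L2 = -/BCDEFG/- → run B
t=33: L0/L1/L2 = -/BCDEFG/- → run B
t=34: L0/L1/L2 = -/BCDEFG/- → run B
t=35: L0/L1/L2 = -/BCDEFG/- → run B
t=36: L0/L1/L2 = -/CDEFG/- → run C
t=37: L0/L1/L2 = -/CDEFG/- → run C
t=38: L0/L1/L2 = -/DEFG/- → run D
t=39: L0/L1/L2 = -/DEFG/- → run D
t=40: L0/L1/L2 = -/DEFG/- → run D
t=41: L0/L1/L2 = -/EFG/- → run E
t=42: L0/L1/L2 = -/FG/- → run F
t=43: L0/L1/L2 = -/FG/- → run F
t=44: L0/L1/L2 = -/FG/- → run F
t=45: L0/L1/L2 = -/FG/- → run F
t=46: L0/L1/L2 = -/G/- → run G
t=47: L0/L1/L2 = -/G/- → run G
t=48: L0/L1/L2 = -/G/- → run G
t=49: (idle)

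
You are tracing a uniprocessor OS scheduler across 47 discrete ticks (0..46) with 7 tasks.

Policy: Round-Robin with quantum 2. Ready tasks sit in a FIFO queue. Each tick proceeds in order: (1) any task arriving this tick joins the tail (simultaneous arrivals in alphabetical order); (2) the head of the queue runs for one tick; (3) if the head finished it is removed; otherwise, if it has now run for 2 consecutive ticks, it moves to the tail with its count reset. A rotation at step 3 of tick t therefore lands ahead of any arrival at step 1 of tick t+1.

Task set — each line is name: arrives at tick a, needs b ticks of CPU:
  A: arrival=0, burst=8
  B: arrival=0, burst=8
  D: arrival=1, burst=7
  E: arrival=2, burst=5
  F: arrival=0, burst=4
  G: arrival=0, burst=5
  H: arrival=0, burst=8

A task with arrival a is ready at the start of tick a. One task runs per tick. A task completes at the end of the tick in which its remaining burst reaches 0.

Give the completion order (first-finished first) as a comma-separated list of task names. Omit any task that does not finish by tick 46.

completion order = F, G, A, E, B, H, D

t=0: queue=[A,B,F,G,H] q_used=0 → run A
t=1: queue=[A,B,F,G,H,D] q_used=1 → run A
t=2: queue=[B,F,G,H,D,A,E] q_used=0 → run B
t=3: queue=[B,F,G,H,D,A,E] q_used=1 → run B
t=4: queue=[F,G,H,D,A,E,B] q_used=0 → run F
t=5: queue=[F,G,H,D,A,E,B] q_used=1 → run F
t=6: queue=[G,H,D,A,E,B,F] q_used=0 → run G
t=7: queue=[G,H,D,A,E,B,F] q_used=1 → run G
t=8: queue=[H,D,A,E,B,F,G] q_used=0 → run H
t=9: queue=[H,D,A,E,B,F,G] q_used=1 → run H
t=10: queue=[D,A,E,B,F,G,H] q_used=0 → run D
t=11: queue=[D,A,E,B,F,G,H] q_used=1 → run D
t=12: queue=[A,E,B,F,G,H,D] q_used=0 → run A
t=13: queue=[A,E,B,F,G,H,D] q_used=1 → run A
t=14: queue=[E,B,F,G,H,D,A] q_used=0 → run E
t=15: queue=[E,B,F,G,H,D,A] q_used=1 → run E
t=16: queue=[B,F,G,H,D,A,E] q_used=0 → run B
t=17: queue=[B,F,G,H,D,A,E] q_used=1 → run B
t=18: queue=[F,G,H,D,A,E,B] q_used=0 → run F
t=19: queue=[F,G,H,D,A,E,B] q_used=1 → run F
t=20: queue=[G,H,D,A,E,B] q_used=0 → run G
t=21: queue=[G,H,D,A,E,B] q_used=1 → run G
t=22: queue=[H,D,A,E,B,G] q_used=0 → run H
t=23: queue=[H,D,A,E,B,G] q_used=1 → run H
t=24: queue=[D,A,E,B,G,H] q_used=0 → run D
t=25: queue=[D,A,E,B,G,H] q_used=1 → run D
t=26: queue=[A,E,B,G,H,D] q_used=0 → run A
t=27: queue=[A,E,B,G,H,D] q_used=1 → run A
t=28: queue=[E,B,G,H,D,A] q_used=0 → run E
t=29: queue=[E,B,G,H,D,A] q_used=1 → run E
t=30: queue=[B,G,H,D,A,E] q_used=0 → run B
t=31: queue=[B,G,H,D,A,E] q_used=1 → run B
t=32: queue=[G,H,D,A,E,B] q_used=0 → run G
t=33: queue=[H,D,A,E,B] q_used=0 → run H
t=34: queue=[H,D,A,E,B] q_used=1 → run H
t=35: queue=[D,A,E,B,H] q_used=0 → run D
t=36: queue=[D,A,E,B,H] q_used=1 → run D
t=37: queue=[A,E,B,H,D] q_used=0 → run A
t=38: queue=[A,E,B,H,D] q_used=1 → run A
t=39: queue=[E,B,H,D] q_used=0 → run E
t=40: queue=[B,H,D] q_used=0 → run B
t=41: queue=[B,H,D] q_used=1 → run B
t=42: queue=[H,D] q_used=0 → run H
t=43: queue=[H,D] q_used=1 → run H
t=44: queue=[D] q_used=0 → run D
t=45: (idle)
t=46: (idle)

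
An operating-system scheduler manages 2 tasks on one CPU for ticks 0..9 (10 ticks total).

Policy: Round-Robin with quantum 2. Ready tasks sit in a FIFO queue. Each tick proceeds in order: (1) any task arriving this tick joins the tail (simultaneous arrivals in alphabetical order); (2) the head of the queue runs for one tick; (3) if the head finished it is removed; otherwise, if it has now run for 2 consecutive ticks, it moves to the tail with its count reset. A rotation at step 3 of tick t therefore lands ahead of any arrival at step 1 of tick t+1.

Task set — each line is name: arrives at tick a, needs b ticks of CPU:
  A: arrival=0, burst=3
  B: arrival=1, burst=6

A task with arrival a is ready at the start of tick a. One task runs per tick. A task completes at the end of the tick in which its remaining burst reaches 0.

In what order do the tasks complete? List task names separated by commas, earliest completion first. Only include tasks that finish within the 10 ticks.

t=0: queue=[A] q_used=0 → run A
t=1: queue=[A,B] q_used=1 → run A
t=2: queue=[B,A] q_used=0 → run B
t=3: queue=[B,A] q_used=1 → run B
t=4: queue=[A,B] q_used=0 → run A
t=5: queue=[B] q_used=0 → run B
t=6: queue=[B] q_used=1 → run B
t=7: queue=[B] q_used=0 → run B
t=8: queue=[B] q_used=1 → run B
t=9: (idle)

completion order = A, B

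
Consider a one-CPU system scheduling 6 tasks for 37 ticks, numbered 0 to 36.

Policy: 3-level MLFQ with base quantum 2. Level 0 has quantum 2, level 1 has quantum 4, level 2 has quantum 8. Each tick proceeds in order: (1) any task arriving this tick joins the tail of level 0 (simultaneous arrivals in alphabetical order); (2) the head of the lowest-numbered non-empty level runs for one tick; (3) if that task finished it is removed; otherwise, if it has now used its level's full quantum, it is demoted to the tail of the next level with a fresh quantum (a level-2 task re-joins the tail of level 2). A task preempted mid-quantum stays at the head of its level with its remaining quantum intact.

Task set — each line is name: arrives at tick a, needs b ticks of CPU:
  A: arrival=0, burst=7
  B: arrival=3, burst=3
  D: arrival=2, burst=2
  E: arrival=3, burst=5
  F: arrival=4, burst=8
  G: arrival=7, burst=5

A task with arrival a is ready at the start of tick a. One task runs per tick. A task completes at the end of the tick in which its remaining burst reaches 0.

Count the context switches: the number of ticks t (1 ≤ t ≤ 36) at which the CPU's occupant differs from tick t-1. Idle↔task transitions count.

t=0: L0/L1/L2 = A/-/- → run A
t=1: L0/L1/L2 = A/-/- → run A
t=2: L0/L1/L2 = D/A/- → run D
t=3: L0/L1/L2 = DBE/A/- → run D
t=4: L0/L1/L2 = BEF/A/- → run B
t=5: L0/L1/L2 = BEF/A/- → run B
t=6: L0/L1/L2 = EF/AB/- → run E
t=7: L0/L1/L2 = EFG/AB/- → run E
t=8: L0/L1/L2 = FG/ABE/- → run F
t=9: L0/L1/L2 = FG/ABE/- → run F
t=10: L0/L1/L2 = G/ABEF/- → run G
t=11: L0/L1/L2 = G/ABEF/- → run G
t=12: L0/L1/L2 = -/ABEFG/- → run A
t=13: L0/L1/L2 = -/ABEFG/- → run A
t=14: L0/L1/L2 = -/ABEFG/- → run A
t=15: L0/L1/L2 = -/ABEFG/- → run A
t=16: L0/L1/L2 = -/BEFG/A → run B
t=17: L0/L1/L2 = -/EFG/A → run E
t=18: L0/L1/L2 = -/EFG/A → run E
t=19: L0/L1/L2 = -/EFG/A → run E
t=20: L0/L1/L2 = -/FG/A → run F
t=21: L0/L1/L2 = -/FG/A → run F
t=22: L0/L1/L2 = -/FG/A → run F
t=23: L0/L1/L2 = -/FG/A → run F
t=24: L0/L1/L2 = -/G/AF → run G
t=25: L0/L1/L2 = -/G/AF → run G
t=26: L0/L1/L2 = -/G/AF → run G
t=27: L0/L1/L2 = -/-/AF → run A
t=28: L0/L1/L2 = -/-/F → run F
t=29: L0/L1/L2 = -/-/F → run F
t=30: (idle)
t=31: (idle)
t=32: (idle)
t=33: (idle)
t=34: (idle)
t=35: (idle)
t=36: (idle)

context switches = 13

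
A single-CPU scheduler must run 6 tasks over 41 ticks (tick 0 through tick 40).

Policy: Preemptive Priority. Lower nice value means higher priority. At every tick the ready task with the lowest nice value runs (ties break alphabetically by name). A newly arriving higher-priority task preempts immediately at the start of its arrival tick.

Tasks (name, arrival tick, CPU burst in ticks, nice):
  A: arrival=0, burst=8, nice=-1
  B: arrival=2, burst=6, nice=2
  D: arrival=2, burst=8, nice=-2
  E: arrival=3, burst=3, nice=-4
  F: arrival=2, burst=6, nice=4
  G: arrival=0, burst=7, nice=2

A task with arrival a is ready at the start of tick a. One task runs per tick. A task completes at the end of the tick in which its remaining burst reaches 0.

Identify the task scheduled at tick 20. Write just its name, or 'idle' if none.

running at tick 20 = B

t=0: ready={A,G} → run A
t=1: ready={A,G} → run A
t=2: ready={A,B,D,F,G} → run D
t=3: ready={A,B,D,E,F,G} → run E
t=4: ready={A,B,D,E,F,G} → run E
t=5: ready={A,B,D,E,F,G} → run E
t=6: ready={A,B,D,F,G} → run D
t=7: ready={A,B,D,F,G} → run D
t=8: ready={A,B,D,F,G} → run D
t=9: ready={A,B,D,F,G} → run D
t=10: ready={A,B,D,F,G} → run D
t=11: ready={A,B,D,F,G} → run D
t=12: ready={A,B,D,F,G} → run D
t=13: ready={A,B,F,G} → run A
t=14: ready={A,B,F,G} → run A
t=15: ready={A,B,F,G} → run A
t=16: ready={A,B,F,G} → run A
t=17: ready={A,B,F,G} → run A
t=18: ready={A,B,F,G} → run A
t=19: ready={B,F,G} → run B
t=20: ready={B,F,G} → run B
t=21: ready={B,F,G} → run B
t=22: ready={B,F,G} → run B
t=23: ready={B,F,G} → run B
t=24: ready={B,F,G} → run B
t=25: ready={F,G} → run G
t=26: ready={F,G} → run G
t=27: ready={F,G} → run G
t=28: ready={F,G} → run G
t=29: ready={F,G} → run G
t=30: ready={F,G} → run G
t=31: ready={F,G} → run G
t=32: ready={F} → run F
t=33: ready={F} → run F
t=34: ready={F} → run F
t=35: ready={F} → run F
t=36: ready={F} → run F
t=37: ready={F} → run F
t=38: (idle)
t=39: (idle)
t=40: (idle)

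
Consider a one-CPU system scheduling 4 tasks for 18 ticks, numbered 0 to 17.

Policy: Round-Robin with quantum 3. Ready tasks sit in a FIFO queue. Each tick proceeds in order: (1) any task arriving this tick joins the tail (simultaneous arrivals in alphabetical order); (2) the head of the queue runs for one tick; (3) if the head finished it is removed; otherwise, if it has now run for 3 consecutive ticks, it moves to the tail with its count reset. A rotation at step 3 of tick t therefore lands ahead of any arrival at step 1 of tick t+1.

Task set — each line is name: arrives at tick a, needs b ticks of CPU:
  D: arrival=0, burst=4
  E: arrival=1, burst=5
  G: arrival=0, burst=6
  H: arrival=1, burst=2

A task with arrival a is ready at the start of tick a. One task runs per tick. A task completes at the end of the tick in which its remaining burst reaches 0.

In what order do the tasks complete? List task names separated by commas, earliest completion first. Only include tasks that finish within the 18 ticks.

completion order = H, D, G, E

t=0: queue=[D,G] q_used=0 → run D
t=1: queue=[D,G,E,H] q_used=1 → run D
t=2: queue=[D,G,E,H] q_used=2 → run D
t=3: queue=[G,E,H,D] q_used=0 → run G
t=4: queue=[G,E,H,D] q_used=1 → run G
t=5: queue=[G,E,H,D] q_used=2 → run G
t=6: queue=[E,H,D,G] q_used=0 → run E
t=7: queue=[E,H,D,G] q_used=1 → run E
t=8: queue=[E,H,D,G] q_used=2 → run E
t=9: queue=[H,D,G,E] q_used=0 → run H
t=10: queue=[H,D,G,E] q_used=1 → run H
t=11: queue=[D,G,E] q_used=0 → run D
t=12: queue=[G,E] q_used=0 → run G
t=13: queue=[G,E] q_used=1 → run G
t=14: queue=[G,E] q_used=2 → run G
t=15: queue=[E] q_used=0 → run E
t=16: queue=[E] q_used=1 → run E
t=17: (idle)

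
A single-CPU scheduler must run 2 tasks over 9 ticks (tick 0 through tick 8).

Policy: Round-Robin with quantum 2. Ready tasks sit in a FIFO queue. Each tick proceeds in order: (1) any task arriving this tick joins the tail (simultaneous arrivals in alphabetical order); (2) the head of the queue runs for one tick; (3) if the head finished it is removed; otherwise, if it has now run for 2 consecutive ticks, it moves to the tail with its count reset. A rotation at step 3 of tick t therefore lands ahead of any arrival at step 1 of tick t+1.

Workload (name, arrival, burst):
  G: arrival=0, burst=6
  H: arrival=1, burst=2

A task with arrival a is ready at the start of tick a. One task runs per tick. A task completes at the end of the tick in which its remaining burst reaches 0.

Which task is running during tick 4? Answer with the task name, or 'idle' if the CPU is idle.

t=0: queue=[G] q_used=0 → run G
t=1: queue=[G,H] q_used=1 → run G
t=2: queue=[H,G] q_used=0 → run H
t=3: queue=[H,G] q_used=1 → run H
t=4: queue=[G] q_used=0 → run G
t=5: queue=[G] q_used=1 → run G
t=6: queue=[G] q_used=0 → run G
t=7: queue=[G] q_used=1 → run G
t=8: (idle)

running at tick 4 = G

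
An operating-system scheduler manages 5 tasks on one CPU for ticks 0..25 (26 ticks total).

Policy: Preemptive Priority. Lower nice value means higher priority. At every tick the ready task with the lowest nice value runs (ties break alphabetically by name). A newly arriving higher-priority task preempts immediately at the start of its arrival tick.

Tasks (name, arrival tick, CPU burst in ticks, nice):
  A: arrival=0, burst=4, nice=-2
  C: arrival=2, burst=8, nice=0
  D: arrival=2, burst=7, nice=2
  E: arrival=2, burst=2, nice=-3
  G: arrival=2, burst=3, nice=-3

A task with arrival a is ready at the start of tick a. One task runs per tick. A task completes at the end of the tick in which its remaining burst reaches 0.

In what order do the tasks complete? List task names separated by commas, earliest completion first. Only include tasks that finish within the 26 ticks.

t=0: ready={A} → run A
t=1: ready={A} → run A
t=2: ready={A,C,D,E,G} → run E
t=3: ready={A,C,D,E,G} → run E
t=4: ready={A,C,D,G} → run G
t=5: ready={A,C,D,G} → run G
t=6: ready={A,C,D,G} → run G
t=7: ready={A,C,D} → run A
t=8: ready={A,C,D} → run A
t=9: ready={C,D} → run C
t=10: ready={C,D} → run C
t=11: ready={C,D} → run C
t=12: ready={C,D} → run C
t=13: ready={C,D} → run C
t=14: ready={C,D} → run C
t=15: ready={C,D} → run C
t=16: ready={C,D} → run C
t=17: ready={D} → run D
t=18: ready={D} → run D
t=19: ready={D} → run D
t=20: ready={D} → run D
t=21: ready={D} → run D
t=22: ready={D} → run D
t=23: ready={D} → run D
t=24: (idle)
t=25: (idle)

completion order = E, G, A, C, D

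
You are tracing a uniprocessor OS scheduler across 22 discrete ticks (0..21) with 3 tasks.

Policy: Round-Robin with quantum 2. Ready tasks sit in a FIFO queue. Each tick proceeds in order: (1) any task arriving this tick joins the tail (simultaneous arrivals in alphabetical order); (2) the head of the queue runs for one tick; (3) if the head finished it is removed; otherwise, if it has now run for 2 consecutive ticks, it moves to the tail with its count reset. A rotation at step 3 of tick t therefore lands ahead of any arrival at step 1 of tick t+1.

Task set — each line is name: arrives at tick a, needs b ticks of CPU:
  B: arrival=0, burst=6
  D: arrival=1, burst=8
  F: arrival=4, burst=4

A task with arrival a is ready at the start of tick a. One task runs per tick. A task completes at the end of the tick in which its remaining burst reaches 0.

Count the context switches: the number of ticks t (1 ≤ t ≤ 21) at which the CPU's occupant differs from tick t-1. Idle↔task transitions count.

t=0: queue=[B] q_used=0 → run B
t=1: queue=[B,D] q_used=1 → run B
t=2: queue=[D,B] q_used=0 → run D
t=3: queue=[D,B] q_used=1 → run D
t=4: queue=[B,D,F] q_used=0 → run B
t=5: queue=[B,D,F] q_used=1 → run B
t=6: queue=[D,F,B] q_used=0 → run D
t=7: queue=[D,F,B] q_used=1 → run D
t=8: queue=[F,B,D] q_used=0 → run F
t=9: queue=[F,B,D] q_used=1 → run F
t=10: queue=[B,D,F] q_used=0 → run B
t=11: queue=[B,D,F] q_used=1 → run B
t=12: queue=[D,F] q_used=0 → run D
t=13: queue=[D,F] q_used=1 → run D
t=14: queue=[F,D] q_used=0 → run F
t=15: queue=[F,D] q_used=1 → run F
t=16: queue=[D] q_used=0 → run D
t=17: queue=[D] q_used=1 → run D
t=18: (idle)
t=19: (idle)
t=20: (idle)
t=21: (idle)

context switches = 9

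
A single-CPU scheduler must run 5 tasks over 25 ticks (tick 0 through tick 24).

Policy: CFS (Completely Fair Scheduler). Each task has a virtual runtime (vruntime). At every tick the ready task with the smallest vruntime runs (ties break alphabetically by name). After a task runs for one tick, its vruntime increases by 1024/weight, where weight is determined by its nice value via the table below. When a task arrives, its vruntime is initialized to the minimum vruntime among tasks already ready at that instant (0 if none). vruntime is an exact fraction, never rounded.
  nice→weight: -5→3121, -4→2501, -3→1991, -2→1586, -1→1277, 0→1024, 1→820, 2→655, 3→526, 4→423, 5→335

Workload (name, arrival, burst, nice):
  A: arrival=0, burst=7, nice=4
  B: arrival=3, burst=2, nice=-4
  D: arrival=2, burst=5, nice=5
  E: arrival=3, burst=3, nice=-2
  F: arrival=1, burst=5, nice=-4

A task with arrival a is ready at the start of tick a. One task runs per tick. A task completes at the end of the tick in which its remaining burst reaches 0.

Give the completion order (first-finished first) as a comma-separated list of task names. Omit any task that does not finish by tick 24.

completion order = B, E, F, A, D

t=0: vr[A=0] → run A
t=1: vr[A=1024/423 F=1024/423] → run A
t=2: vr[A=2048/423 D=1024/423 F=1024/423] → run D
t=3: vr[A=2048/423 B=1024/423 D=776192/141705 E=1024/423 F=1024/423] → run B
t=4: vr[A=2048/423 B=2994176/1057923 D=776192/141705 E=1024/423 F=1024/423] → run E
t=5: vr[A=2048/423 B=2994176/1057923 D=776192/141705 E=1028608/335439 F=1024/423] → run F
t=6: vr[A=2048/423 B=2994176/1057923 D=776192/141705 E=1028608/335439 F=2994176/1057923] → run B
t=7: vr[A=2048/423 D=776192/141705 E=1028608/335439 F=2994176/1057923] → run F
t=8: vr[A=2048/423 D=776192/141705 E=1028608/335439 F=3427328/1057923] → run E
t=9: vr[A=2048/423 D=776192/141705 E=1245184/335439 F=3427328/1057923] → run F
t=10: vr[A=2048/423 D=776192/141705 E=1245184/335439 F=3860480/1057923] → run F
t=11: vr[A=2048/423 D=776192/141705 E=1245184/335439 F=4293632/1057923] → run E
t=12: vr[A=2048/423 D=776192/141705 F=4293632/1057923] → run F
t=13: vr[A=2048/423 D=776192/141705] → run A
t=14: vr[A=1024/141 D=776192/141705] → run D
t=15: vr[A=1024/141 D=1209344/141705] → run A
t=16: vr[A=4096/423 D=1209344/141705] → run D
t=17: vr[A=4096/423 D=1642496/141705] → run A
t=18: vr[A=5120/423 D=1642496/141705] → run D
t=19: vr[A=5120/423 D=2075648/141705] → run A
t=20: vr[A=2048/141 D=2075648/141705] → run A
t=21: vr[D=2075648/141705] → run D
t=22: (idle)
t=23: (idle)
t=24: (idle)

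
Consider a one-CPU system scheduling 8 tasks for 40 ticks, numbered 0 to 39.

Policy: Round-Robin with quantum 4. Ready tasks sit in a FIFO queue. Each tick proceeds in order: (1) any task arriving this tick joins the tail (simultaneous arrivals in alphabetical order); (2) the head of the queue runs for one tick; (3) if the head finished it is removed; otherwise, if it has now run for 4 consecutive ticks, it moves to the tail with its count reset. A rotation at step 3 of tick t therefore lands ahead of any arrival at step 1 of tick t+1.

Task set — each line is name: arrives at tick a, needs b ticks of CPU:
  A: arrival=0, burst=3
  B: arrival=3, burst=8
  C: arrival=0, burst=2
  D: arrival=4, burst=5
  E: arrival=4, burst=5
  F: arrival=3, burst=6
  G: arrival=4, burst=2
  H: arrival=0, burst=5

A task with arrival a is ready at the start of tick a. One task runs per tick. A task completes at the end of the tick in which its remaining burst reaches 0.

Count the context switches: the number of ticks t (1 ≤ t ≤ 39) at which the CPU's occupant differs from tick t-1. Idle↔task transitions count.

t=0: queue=[A,C,H] q_used=0 → run A
t=1: queue=[A,C,H] q_used=1 → run A
t=2: queue=[A,C,H] q_used=2 → run A
t=3: queue=[C,H,B,F] q_used=0 → run C
t=4: queue=[C,H,B,F,D,E,G] q_used=1 → run C
t=5: queue=[H,B,F,D,E,G] q_used=0 → run H
t=6: queue=[H,B,F,D,E,G] q_used=1 → run H
t=7: queue=[H,B,F,D,E,G] q_used=2 → run H
t=8: queue=[H,B,F,D,E,G] q_used=3 → run H
t=9: queue=[B,F,D,E,G,H] q_used=0 → run B
t=10: queue=[B,F,D,E,G,H] q_used=1 → run B
t=11: queue=[B,F,D,E,G,H] q_used=2 → run B
t=12: queue=[B,F,D,E,G,H] q_used=3 → run B
t=13: queue=[F,D,E,G,H,B] q_used=0 → run F
t=14: queue=[F,D,E,G,H,B] q_used=1 → run F
t=15: queue=[F,D,E,G,H,B] q_used=2 → run F
t=16: queue=[F,D,E,G,H,B] q_used=3 → run F
t=17: queue=[D,E,G,H,B,F] q_used=0 → run D
t=18: queue=[D,E,G,H,B,F] q_used=1 → run D
t=19: queue=[D,E,G,H,B,F] q_used=2 → run D
t=20: queue=[D,E,G,H,B,F] q_used=3 → run D
t=21: queue=[E,G,H,B,F,D] q_used=0 → run E
t=22: queue=[E,G,H,B,F,D] q_used=1 → run E
t=23: queue=[E,G,H,B,F,D] q_used=2 → run E
t=24: queue=[E,G,H,B,F,D] q_used=3 → run E
t=25: queue=[G,H,B,F,D,E] q_used=0 → run G
t=26: queue=[G,H,B,F,D,E] q_used=1 → run G
t=27: queue=[H,B,F,D,E] q_used=0 → run H
t=28: queue=[B,F,D,E] q_used=0 → run B
t=29: queue=[B,F,D,E] q_used=1 → run B
t=30: queue=[B,F,D,E] q_used=2 → run B
t=31: queue=[B,F,D,E] q_used=3 → run B
t=32: queue=[F,D,E] q_used=0 → run F
t=33: queue=[F,D,E] q_used=1 → run F
t=34: queue=[D,E] q_used=0 → run D
t=35: queue=[E] q_used=0 → run E
t=36: (idle)
t=37: (idle)
t=38: (idle)
t=39: (idle)

context switches = 13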